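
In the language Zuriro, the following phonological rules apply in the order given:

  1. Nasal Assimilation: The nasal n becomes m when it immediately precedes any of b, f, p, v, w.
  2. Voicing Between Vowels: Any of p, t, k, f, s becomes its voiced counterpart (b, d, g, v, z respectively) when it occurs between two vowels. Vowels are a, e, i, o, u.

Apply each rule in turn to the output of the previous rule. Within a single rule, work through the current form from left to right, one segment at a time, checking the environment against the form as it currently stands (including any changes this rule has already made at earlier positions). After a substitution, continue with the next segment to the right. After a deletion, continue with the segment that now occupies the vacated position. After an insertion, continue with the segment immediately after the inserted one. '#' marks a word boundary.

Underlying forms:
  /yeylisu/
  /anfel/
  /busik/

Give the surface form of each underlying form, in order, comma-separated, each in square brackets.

[yeylizu], [amfel], [buzik]

/yeylisu/:
  1 Nasal Assimilation: no change — [yeylisu]
  2 Voicing Between Vowels: [yeylisu] → [yeylizu]
/anfel/:
  1 Nasal Assimilation: [anfel] → [amfel]
  2 Voicing Between Vowels: no change — [amfel]
/busik/:
  1 Nasal Assimilation: no change — [busik]
  2 Voicing Between Vowels: [busik] → [buzik]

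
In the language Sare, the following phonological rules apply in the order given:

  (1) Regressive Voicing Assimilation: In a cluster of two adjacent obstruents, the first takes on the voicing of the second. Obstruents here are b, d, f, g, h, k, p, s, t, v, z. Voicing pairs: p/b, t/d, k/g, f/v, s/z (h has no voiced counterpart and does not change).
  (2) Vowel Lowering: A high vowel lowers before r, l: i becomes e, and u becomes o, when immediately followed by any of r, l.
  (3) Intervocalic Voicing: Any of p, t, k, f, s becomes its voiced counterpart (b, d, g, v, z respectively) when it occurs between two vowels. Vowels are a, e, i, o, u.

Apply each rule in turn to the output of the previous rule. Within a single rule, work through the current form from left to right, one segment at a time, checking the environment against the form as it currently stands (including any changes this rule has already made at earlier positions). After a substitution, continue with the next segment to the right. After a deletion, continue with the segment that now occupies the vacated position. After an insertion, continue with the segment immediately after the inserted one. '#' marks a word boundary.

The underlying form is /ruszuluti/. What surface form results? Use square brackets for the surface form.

(1) Regressive Voicing Assimilation: [ruszuluti] → [ruzzuluti]
(2) Vowel Lowering: [ruzzuluti] → [ruzzoluti]
(3) Intervocalic Voicing: [ruzzoluti] → [ruzzoludi]

[ruzzoludi]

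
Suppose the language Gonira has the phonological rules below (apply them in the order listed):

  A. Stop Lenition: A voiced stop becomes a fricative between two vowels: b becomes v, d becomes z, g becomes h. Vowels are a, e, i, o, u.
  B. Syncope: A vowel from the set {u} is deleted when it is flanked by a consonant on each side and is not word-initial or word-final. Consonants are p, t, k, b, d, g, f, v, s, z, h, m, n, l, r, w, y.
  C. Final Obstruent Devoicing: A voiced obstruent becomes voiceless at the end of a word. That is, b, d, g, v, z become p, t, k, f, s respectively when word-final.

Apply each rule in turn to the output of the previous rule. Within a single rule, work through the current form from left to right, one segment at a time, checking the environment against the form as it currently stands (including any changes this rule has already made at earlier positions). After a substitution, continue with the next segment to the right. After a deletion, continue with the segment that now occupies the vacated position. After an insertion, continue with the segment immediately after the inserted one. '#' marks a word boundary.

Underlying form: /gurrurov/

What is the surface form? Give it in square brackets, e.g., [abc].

A Stop Lenition: no change — [gurrurov]
B Syncope: [gurrurov] → [grrrov]
C Final Obstruent Devoicing: [grrrov] → [grrrof]

[grrrof]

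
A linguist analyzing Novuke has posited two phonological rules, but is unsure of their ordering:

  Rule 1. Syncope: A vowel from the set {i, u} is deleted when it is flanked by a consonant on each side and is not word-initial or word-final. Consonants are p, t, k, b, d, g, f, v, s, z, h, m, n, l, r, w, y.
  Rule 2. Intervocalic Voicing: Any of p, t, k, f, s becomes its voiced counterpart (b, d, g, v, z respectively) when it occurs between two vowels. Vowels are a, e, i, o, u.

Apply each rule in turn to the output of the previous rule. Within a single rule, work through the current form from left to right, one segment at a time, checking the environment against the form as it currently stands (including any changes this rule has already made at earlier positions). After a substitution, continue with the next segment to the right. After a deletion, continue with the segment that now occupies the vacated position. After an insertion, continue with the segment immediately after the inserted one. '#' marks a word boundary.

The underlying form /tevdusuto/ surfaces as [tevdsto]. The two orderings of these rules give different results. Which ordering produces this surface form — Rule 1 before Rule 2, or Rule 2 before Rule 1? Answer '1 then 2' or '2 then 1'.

Order 1 then 2:
  1 Syncope: [tevdusuto] → [tevdsto]
  2 Intervocalic Voicing: no change — [tevdsto]
  result: [tevdsto]
Order 2 then 1:
  2 Intervocalic Voicing: [tevdusuto] → [tevduzudo]
  1 Syncope: [tevduzudo] → [tevdzdo]
  result: [tevdzdo]

1 then 2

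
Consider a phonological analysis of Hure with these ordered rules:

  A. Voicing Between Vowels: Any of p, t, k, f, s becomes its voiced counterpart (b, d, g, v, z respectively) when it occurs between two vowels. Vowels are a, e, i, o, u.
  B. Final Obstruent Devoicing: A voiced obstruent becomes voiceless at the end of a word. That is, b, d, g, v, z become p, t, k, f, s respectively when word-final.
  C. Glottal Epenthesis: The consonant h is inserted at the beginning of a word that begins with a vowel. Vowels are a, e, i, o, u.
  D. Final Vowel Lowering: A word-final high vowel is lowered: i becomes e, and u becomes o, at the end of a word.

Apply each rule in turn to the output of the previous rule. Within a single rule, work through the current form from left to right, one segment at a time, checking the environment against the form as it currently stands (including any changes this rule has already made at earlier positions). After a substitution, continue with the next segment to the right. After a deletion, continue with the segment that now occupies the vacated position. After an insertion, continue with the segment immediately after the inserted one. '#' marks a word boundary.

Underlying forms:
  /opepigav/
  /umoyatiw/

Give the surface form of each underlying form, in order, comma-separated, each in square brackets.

/opepigav/:
  A Voicing Between Vowels: [opepigav] → [obebigav]
  B Final Obstruent Devoicing: [obebigav] → [obebigaf]
  C Glottal Epenthesis: [obebigaf] → [hobebigaf]
  D Final Vowel Lowering: no change — [hobebigaf]
/umoyatiw/:
  A Voicing Between Vowels: [umoyatiw] → [umoyadiw]
  B Final Obstruent Devoicing: no change — [umoyadiw]
  C Glottal Epenthesis: [umoyadiw] → [humoyadiw]
  D Final Vowel Lowering: no change — [humoyadiw]

[hobebigaf], [humoyadiw]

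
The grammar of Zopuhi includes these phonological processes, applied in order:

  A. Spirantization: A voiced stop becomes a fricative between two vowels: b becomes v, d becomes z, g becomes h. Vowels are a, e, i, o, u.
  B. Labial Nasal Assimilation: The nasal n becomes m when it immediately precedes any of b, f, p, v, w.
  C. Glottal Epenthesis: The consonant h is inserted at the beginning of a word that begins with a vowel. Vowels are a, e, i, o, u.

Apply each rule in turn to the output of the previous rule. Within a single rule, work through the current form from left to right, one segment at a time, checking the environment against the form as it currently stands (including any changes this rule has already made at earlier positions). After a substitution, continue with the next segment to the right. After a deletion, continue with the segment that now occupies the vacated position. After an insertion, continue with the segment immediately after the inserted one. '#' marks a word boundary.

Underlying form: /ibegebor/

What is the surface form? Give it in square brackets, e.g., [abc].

A Spirantization: [ibegebor] → [ivehevor]
B Labial Nasal Assimilation: no change — [ivehevor]
C Glottal Epenthesis: [ivehevor] → [hivehevor]

[hivehevor]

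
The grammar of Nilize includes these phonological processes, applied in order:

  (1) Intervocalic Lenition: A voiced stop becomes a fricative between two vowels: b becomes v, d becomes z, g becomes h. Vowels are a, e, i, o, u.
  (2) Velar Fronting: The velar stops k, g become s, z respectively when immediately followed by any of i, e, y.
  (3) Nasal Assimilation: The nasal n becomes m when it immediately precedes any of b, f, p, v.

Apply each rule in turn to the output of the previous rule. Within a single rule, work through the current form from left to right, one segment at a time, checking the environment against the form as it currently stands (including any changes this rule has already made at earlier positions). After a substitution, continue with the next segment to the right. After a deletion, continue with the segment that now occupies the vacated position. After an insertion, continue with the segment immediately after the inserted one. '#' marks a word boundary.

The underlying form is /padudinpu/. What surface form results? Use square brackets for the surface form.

(1) Intervocalic Lenition: [padudinpu] → [pazuzinpu]
(2) Velar Fronting: no change — [pazuzinpu]
(3) Nasal Assimilation: [pazuzinpu] → [pazuzimpu]

[pazuzimpu]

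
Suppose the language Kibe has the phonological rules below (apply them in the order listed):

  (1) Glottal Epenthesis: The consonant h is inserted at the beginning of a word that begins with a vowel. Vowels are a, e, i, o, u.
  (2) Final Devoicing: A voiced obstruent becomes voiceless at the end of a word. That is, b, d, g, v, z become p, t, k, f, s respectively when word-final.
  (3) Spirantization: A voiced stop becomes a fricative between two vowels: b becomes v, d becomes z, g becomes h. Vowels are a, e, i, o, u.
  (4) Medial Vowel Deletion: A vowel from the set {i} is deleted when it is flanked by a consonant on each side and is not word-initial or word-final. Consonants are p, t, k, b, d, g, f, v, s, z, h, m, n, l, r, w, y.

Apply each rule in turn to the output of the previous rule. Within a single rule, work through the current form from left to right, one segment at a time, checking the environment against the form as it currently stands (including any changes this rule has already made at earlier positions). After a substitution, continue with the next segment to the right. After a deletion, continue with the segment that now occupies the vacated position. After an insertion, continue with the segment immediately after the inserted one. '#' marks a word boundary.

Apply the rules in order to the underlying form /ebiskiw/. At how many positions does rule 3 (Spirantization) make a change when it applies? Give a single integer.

(1) Glottal Epenthesis: [ebiskiw] → [hebiskiw]
(2) Final Devoicing: no change — [hebiskiw]
(3) Spirantization: [hebiskiw] → [heviskiw]
(4) Medial Vowel Deletion: [heviskiw] → [hevskw]
Rule 3 changed 1 position(s).

1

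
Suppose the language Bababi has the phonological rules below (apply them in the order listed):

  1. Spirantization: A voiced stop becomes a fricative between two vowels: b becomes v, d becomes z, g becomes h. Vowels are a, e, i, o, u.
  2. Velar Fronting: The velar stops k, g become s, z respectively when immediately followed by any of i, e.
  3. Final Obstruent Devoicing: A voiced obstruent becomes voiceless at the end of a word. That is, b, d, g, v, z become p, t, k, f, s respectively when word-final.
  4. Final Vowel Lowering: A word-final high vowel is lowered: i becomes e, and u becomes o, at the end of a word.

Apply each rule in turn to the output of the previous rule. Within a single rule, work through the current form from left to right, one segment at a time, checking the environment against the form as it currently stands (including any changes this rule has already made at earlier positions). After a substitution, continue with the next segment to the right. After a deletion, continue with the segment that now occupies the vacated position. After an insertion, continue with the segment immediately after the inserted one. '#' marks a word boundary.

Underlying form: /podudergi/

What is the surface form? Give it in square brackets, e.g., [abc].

[pozuzerze]

1 Spirantization: [podudergi] → [pozuzergi]
2 Velar Fronting: [pozuzergi] → [pozuzerzi]
3 Final Obstruent Devoicing: no change — [pozuzerzi]
4 Final Vowel Lowering: [pozuzerzi] → [pozuzerze]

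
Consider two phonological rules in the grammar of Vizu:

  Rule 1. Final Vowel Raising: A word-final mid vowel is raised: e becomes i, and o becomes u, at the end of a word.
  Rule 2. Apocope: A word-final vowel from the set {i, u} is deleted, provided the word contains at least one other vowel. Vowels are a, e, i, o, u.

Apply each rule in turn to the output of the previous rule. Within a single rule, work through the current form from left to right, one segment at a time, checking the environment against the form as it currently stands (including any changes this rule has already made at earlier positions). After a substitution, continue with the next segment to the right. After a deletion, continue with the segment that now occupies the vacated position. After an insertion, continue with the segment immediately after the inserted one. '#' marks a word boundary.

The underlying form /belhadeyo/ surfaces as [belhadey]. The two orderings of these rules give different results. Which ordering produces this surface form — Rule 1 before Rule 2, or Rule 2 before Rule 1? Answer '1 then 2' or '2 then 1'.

1 then 2

Order 1 then 2:
  1 Final Vowel Raising: [belhadeyo] → [belhadeyu]
  2 Apocope: [belhadeyu] → [belhadey]
  result: [belhadey]
Order 2 then 1:
  2 Apocope: no change — [belhadeyo]
  1 Final Vowel Raising: [belhadeyo] → [belhadeyu]
  result: [belhadeyu]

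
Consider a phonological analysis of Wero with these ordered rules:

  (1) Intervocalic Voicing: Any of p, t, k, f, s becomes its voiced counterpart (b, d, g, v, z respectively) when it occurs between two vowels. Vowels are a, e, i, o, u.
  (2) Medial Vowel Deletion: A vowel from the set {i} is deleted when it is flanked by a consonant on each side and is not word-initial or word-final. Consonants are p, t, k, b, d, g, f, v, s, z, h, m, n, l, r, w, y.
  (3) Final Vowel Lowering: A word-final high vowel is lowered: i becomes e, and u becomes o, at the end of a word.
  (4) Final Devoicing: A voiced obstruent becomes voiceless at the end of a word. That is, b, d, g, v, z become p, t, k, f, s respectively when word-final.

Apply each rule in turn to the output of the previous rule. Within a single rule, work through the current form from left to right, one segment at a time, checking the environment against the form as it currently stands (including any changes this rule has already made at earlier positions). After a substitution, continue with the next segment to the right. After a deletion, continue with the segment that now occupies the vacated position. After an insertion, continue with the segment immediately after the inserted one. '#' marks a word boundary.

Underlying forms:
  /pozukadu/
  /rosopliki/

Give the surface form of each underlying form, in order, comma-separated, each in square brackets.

[pozugado], [rozoplge]

/pozukadu/:
  (1) Intervocalic Voicing: [pozukadu] → [pozugadu]
  (2) Medial Vowel Deletion: no change — [pozugadu]
  (3) Final Vowel Lowering: [pozugadu] → [pozugado]
  (4) Final Devoicing: no change — [pozugado]
/rosopliki/:
  (1) Intervocalic Voicing: [rosopliki] → [rozopligi]
  (2) Medial Vowel Deletion: [rozopligi] → [rozoplgi]
  (3) Final Vowel Lowering: [rozoplgi] → [rozoplge]
  (4) Final Devoicing: no change — [rozoplge]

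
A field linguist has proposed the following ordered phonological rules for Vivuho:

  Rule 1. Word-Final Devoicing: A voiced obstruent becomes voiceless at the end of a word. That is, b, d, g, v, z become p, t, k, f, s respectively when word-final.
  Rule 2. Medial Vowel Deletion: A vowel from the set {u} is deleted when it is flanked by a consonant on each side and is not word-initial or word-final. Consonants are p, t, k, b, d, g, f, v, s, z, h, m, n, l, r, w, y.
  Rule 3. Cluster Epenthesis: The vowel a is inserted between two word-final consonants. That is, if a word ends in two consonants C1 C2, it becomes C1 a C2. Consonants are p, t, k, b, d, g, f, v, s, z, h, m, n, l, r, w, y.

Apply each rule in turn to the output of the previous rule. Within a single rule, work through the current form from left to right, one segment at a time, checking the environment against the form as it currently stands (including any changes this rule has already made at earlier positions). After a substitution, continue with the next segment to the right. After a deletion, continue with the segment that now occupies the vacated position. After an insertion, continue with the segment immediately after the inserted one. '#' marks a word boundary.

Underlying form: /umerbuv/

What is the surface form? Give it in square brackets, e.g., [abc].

[umerbaf]

Rule 1 Word-Final Devoicing: [umerbuv] → [umerbuf]
Rule 2 Medial Vowel Deletion: [umerbuf] → [umerbf]
Rule 3 Cluster Epenthesis: [umerbf] → [umerbaf]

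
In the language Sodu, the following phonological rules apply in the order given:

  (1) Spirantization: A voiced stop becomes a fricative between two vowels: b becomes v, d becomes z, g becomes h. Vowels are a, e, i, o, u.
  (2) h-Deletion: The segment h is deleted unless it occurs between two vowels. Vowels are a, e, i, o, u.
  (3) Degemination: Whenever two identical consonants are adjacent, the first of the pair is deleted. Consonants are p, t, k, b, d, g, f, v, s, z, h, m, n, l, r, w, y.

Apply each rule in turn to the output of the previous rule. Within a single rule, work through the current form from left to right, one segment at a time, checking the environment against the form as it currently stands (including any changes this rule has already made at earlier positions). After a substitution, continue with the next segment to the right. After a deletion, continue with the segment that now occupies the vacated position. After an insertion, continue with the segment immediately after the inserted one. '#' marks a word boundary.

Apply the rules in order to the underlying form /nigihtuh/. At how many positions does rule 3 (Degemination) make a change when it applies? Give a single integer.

(1) Spirantization: [nigihtuh] → [nihihtuh]
(2) h-Deletion: [nihihtuh] → [nihitu]
(3) Degemination: no change — [nihitu]
Rule 3 changed 0 position(s).

0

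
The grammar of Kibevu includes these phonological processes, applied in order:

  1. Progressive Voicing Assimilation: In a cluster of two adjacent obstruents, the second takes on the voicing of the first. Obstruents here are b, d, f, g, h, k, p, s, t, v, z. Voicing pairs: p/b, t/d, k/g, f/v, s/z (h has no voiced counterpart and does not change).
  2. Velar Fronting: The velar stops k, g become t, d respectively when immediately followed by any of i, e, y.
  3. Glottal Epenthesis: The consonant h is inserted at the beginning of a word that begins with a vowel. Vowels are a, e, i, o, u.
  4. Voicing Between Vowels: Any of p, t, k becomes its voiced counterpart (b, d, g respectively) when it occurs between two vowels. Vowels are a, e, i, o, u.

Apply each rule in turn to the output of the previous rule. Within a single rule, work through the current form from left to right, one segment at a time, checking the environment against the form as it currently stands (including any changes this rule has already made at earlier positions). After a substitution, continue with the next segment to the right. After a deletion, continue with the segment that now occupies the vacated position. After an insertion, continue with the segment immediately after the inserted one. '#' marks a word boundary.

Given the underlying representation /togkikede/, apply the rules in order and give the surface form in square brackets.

1 Progressive Voicing Assimilation: [togkikede] → [toggikede]
2 Velar Fronting: [toggikede] → [togditede]
3 Glottal Epenthesis: no change — [togditede]
4 Voicing Between Vowels: [togditede] → [togdidede]

[togdidede]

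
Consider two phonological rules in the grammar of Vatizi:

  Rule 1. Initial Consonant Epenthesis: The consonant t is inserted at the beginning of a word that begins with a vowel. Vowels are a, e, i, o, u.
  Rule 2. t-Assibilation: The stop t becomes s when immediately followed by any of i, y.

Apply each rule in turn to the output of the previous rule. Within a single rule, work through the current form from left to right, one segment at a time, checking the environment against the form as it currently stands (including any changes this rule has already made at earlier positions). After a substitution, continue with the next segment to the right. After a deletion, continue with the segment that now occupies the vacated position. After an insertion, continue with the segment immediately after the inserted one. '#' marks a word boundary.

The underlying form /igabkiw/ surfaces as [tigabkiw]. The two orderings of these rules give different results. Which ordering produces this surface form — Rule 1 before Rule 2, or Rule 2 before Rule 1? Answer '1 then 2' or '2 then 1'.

2 then 1

Order 1 then 2:
  1 Initial Consonant Epenthesis: [igabkiw] → [tigabkiw]
  2 t-Assibilation: [tigabkiw] → [sigabkiw]
  result: [sigabkiw]
Order 2 then 1:
  2 t-Assibilation: no change — [igabkiw]
  1 Initial Consonant Epenthesis: [igabkiw] → [tigabkiw]
  result: [tigabkiw]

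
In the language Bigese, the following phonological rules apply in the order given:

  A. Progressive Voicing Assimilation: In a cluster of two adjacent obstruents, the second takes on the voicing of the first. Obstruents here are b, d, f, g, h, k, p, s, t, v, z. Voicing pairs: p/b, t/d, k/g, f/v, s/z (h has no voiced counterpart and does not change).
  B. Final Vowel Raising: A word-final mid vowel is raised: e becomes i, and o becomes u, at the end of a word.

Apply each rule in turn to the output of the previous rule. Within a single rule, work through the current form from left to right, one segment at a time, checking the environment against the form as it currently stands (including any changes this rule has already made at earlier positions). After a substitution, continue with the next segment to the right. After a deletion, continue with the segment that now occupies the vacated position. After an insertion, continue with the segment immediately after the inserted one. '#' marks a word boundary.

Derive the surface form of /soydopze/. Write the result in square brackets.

[soydopsi]

A Progressive Voicing Assimilation: [soydopze] → [soydopse]
B Final Vowel Raising: [soydopse] → [soydopsi]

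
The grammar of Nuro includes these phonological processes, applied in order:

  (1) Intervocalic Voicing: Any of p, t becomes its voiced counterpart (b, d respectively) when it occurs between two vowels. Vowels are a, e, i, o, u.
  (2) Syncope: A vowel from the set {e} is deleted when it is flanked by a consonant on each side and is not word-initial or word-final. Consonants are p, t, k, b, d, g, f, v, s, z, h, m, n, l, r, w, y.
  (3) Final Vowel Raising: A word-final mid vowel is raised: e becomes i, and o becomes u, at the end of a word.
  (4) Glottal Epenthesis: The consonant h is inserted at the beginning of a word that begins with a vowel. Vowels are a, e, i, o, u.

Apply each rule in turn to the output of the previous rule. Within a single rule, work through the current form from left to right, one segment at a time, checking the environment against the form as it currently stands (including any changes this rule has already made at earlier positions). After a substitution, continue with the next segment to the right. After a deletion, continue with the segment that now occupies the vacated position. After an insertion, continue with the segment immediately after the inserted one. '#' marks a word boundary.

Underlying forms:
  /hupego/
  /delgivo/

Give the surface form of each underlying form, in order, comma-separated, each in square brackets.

/hupego/:
  (1) Intervocalic Voicing: [hupego] → [hubego]
  (2) Syncope: [hubego] → [hubgo]
  (3) Final Vowel Raising: [hubgo] → [hubgu]
  (4) Glottal Epenthesis: no change — [hubgu]
/delgivo/:
  (1) Intervocalic Voicing: no change — [delgivo]
  (2) Syncope: [delgivo] → [dlgivo]
  (3) Final Vowel Raising: [dlgivo] → [dlgivu]
  (4) Glottal Epenthesis: no change — [dlgivu]

[hubgu], [dlgivu]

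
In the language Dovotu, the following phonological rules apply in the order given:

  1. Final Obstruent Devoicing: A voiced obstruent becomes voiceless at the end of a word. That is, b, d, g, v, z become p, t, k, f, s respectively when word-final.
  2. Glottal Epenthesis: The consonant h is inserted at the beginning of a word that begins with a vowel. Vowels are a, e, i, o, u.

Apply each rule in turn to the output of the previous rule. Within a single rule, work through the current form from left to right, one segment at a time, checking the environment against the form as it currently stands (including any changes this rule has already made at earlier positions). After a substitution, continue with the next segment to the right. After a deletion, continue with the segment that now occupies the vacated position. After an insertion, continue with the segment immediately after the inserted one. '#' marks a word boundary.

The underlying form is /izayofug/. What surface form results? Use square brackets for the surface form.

[hizayofuk]

1 Final Obstruent Devoicing: [izayofug] → [izayofuk]
2 Glottal Epenthesis: [izayofuk] → [hizayofuk]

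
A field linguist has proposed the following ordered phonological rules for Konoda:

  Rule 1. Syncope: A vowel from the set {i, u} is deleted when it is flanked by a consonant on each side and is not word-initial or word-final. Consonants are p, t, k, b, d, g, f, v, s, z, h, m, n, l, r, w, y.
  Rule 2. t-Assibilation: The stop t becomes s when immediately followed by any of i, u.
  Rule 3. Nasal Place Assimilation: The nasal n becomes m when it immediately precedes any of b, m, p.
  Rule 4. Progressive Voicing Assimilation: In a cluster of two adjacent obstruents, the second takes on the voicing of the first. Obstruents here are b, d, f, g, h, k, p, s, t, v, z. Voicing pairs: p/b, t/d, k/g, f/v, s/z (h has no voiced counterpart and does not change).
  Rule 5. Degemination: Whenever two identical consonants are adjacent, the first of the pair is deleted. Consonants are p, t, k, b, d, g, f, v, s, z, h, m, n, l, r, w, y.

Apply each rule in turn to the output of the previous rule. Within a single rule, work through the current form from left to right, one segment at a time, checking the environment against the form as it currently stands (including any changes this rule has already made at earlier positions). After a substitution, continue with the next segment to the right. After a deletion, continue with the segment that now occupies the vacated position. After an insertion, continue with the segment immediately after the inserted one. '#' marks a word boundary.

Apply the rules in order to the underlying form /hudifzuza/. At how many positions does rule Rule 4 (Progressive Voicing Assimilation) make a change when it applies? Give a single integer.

Rule 1 Syncope: [hudifzuza] → [hdfzza]
Rule 2 t-Assibilation: no change — [hdfzza]
Rule 3 Nasal Place Assimilation: no change — [hdfzza]
Rule 4 Progressive Voicing Assimilation: [hdfzza] → [htfssa]
Rule 5 Degemination: [htfssa] → [htfsa]
Rule Rule 4 changed 3 position(s).

3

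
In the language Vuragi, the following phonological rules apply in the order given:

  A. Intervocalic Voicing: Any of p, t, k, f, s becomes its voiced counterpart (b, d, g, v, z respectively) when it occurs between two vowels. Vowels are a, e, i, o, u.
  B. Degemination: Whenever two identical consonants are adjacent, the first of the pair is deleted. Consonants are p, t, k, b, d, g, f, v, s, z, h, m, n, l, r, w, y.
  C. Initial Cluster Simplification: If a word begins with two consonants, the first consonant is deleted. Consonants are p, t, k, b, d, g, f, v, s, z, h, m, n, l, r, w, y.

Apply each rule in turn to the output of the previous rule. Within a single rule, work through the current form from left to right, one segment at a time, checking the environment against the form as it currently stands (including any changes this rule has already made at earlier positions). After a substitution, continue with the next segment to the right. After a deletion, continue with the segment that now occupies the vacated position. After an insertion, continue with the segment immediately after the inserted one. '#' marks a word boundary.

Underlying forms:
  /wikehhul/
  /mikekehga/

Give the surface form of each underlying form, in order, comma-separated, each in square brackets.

/wikehhul/:
  A Intervocalic Voicing: [wikehhul] → [wigehhul]
  B Degemination: [wigehhul] → [wigehul]
  C Initial Cluster Simplification: no change — [wigehul]
/mikekehga/:
  A Intervocalic Voicing: [mikekehga] → [migegehga]
  B Degemination: no change — [migegehga]
  C Initial Cluster Simplification: no change — [migegehga]

[wigehul], [migegehga]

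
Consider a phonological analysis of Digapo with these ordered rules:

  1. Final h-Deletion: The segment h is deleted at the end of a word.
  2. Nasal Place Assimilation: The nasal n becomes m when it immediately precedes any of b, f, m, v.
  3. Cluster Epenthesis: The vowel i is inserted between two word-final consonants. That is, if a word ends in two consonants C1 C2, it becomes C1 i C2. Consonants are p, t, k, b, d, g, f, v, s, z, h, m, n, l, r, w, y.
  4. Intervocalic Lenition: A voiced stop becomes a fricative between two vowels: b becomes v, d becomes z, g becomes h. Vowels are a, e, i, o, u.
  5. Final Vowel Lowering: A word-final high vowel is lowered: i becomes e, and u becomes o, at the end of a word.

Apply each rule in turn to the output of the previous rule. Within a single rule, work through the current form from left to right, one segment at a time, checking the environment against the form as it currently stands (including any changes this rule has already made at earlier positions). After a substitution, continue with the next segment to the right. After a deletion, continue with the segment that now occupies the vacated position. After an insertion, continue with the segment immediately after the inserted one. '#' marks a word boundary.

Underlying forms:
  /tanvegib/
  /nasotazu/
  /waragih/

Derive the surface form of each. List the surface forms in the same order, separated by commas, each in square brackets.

/tanvegib/:
  1 Final h-Deletion: no change — [tanvegib]
  2 Nasal Place Assimilation: [tanvegib] → [tamvegib]
  3 Cluster Epenthesis: no change — [tamvegib]
  4 Intervocalic Lenition: [tamvegib] → [tamvehib]
  5 Final Vowel Lowering: no change — [tamvehib]
/nasotazu/:
  1 Final h-Deletion: no change — [nasotazu]
  2 Nasal Place Assimilation: no change — [nasotazu]
  3 Cluster Epenthesis: no change — [nasotazu]
  4 Intervocalic Lenition: no change — [nasotazu]
  5 Final Vowel Lowering: [nasotazu] → [nasotazo]
/waragih/:
  1 Final h-Deletion: [waragih] → [waragi]
  2 Nasal Place Assimilation: no change — [waragi]
  3 Cluster Epenthesis: no change — [waragi]
  4 Intervocalic Lenition: [waragi] → [warahi]
  5 Final Vowel Lowering: [warahi] → [warahe]

[tamvehib], [nasotazo], [warahe]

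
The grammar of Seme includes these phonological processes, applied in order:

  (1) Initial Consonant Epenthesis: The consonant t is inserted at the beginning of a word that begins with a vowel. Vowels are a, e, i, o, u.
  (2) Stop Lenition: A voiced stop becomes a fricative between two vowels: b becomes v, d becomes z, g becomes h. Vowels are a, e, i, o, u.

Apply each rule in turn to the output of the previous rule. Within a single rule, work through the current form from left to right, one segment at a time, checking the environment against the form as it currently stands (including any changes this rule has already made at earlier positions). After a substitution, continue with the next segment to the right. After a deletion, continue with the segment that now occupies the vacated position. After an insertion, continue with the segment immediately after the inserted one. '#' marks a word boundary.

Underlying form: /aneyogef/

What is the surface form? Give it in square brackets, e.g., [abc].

(1) Initial Consonant Epenthesis: [aneyogef] → [taneyogef]
(2) Stop Lenition: [taneyogef] → [taneyohef]

[taneyohef]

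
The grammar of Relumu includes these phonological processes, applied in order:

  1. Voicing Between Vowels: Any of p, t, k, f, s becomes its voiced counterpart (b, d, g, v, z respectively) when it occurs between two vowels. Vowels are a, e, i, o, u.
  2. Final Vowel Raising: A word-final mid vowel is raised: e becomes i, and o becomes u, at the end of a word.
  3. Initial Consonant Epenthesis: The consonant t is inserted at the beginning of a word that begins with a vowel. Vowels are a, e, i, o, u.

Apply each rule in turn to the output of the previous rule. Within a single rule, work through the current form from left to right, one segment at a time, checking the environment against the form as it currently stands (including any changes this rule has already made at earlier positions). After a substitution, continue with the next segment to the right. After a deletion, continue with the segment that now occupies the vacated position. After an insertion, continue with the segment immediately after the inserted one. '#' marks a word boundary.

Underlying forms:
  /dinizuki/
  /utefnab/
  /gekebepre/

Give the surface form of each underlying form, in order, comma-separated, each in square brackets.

/dinizuki/:
  1 Voicing Between Vowels: [dinizuki] → [dinizugi]
  2 Final Vowel Raising: no change — [dinizugi]
  3 Initial Consonant Epenthesis: no change — [dinizugi]
/utefnab/:
  1 Voicing Between Vowels: [utefnab] → [udefnab]
  2 Final Vowel Raising: no change — [udefnab]
  3 Initial Consonant Epenthesis: [udefnab] → [tudefnab]
/gekebepre/:
  1 Voicing Between Vowels: [gekebepre] → [gegebepre]
  2 Final Vowel Raising: [gegebepre] → [gegebepri]
  3 Initial Consonant Epenthesis: no change — [gegebepri]

[dinizugi], [tudefnab], [gegebepri]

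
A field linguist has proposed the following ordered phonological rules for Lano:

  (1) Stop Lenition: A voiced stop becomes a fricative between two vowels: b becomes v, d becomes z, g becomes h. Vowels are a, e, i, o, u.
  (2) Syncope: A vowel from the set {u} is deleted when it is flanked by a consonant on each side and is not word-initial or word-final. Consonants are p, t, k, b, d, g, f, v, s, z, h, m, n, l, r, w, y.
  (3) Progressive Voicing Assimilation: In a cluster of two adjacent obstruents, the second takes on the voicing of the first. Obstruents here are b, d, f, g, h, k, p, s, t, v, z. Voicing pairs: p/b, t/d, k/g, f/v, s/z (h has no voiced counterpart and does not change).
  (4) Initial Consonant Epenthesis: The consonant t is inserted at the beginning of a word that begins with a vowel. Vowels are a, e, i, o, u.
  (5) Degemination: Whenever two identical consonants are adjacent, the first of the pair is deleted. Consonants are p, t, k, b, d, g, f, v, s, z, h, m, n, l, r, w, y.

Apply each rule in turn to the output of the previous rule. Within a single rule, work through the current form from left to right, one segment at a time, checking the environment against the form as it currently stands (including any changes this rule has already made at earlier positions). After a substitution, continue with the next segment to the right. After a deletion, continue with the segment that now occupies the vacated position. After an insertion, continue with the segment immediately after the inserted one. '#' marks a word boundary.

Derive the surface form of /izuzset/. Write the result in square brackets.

[tizet]

(1) Stop Lenition: no change — [izuzset]
(2) Syncope: [izuzset] → [izzset]
(3) Progressive Voicing Assimilation: [izzset] → [izzzet]
(4) Initial Consonant Epenthesis: [izzzet] → [tizzzet]
(5) Degemination: [tizzzet] → [tizet]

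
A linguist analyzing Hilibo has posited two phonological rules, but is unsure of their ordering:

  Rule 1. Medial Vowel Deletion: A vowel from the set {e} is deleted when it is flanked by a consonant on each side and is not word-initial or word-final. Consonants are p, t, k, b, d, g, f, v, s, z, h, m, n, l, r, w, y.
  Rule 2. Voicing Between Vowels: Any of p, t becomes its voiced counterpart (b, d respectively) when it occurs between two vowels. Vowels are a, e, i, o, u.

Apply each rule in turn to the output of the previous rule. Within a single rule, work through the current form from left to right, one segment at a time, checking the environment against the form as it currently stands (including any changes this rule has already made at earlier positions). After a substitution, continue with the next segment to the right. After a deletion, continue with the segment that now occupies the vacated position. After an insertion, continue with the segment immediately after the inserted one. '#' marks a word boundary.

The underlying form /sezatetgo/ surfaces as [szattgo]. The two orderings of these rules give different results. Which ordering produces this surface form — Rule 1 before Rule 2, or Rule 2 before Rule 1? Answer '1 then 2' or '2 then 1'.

1 then 2

Order 1 then 2:
  1 Medial Vowel Deletion: [sezatetgo] → [szattgo]
  2 Voicing Between Vowels: no change — [szattgo]
  result: [szattgo]
Order 2 then 1:
  2 Voicing Between Vowels: [sezatetgo] → [sezadetgo]
  1 Medial Vowel Deletion: [sezadetgo] → [szadtgo]
  result: [szadtgo]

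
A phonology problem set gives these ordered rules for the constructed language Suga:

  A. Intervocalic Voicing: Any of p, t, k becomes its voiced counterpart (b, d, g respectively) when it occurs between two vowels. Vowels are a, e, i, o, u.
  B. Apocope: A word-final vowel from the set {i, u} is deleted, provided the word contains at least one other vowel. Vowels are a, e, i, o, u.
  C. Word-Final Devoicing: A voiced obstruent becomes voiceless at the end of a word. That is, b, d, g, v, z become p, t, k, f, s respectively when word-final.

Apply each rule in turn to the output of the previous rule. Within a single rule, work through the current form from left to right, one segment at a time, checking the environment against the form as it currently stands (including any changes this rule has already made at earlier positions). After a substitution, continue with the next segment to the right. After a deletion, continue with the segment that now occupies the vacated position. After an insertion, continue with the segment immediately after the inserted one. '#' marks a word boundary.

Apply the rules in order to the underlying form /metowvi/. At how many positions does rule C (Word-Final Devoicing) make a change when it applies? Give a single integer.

1

A Intervocalic Voicing: [metowvi] → [medowvi]
B Apocope: [medowvi] → [medowv]
C Word-Final Devoicing: [medowv] → [medowf]
Rule C changed 1 position(s).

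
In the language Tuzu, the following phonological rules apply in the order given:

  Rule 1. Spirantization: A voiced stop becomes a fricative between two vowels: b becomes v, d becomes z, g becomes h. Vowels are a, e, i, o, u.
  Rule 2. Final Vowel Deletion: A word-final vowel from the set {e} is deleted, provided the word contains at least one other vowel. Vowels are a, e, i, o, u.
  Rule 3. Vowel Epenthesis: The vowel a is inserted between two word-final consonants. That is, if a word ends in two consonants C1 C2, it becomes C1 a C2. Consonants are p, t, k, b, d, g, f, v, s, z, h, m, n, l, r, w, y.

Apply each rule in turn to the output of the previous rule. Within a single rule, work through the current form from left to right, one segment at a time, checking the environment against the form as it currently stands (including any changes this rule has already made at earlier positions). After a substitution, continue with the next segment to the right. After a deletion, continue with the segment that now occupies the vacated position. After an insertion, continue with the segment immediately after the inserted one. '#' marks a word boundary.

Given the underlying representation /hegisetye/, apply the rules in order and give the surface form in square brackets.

Rule 1 Spirantization: [hegisetye] → [hehisetye]
Rule 2 Final Vowel Deletion: [hehisetye] → [hehisety]
Rule 3 Vowel Epenthesis: [hehisety] → [hehisetay]

[hehisetay]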